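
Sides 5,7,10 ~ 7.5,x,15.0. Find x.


Scale factor = 7.5/5 = 1.5
Missing side = 7 × 1.5
= 10.5

10.5


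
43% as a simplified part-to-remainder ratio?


43% means 43 parts out of 100; remainder = 57
Part : remainder = 43:57
GCD = 1
= 43:57

43:57


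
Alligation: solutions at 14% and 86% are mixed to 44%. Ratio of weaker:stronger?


Let x parts of 14% mix with y parts of 86%.
14x + 86y = 44(x + y)
14x + 86y = 44x + 44y
x(14 - 44) = y(44 - 86)
x/y = (86 - 44)/(44 - 14) = 42/30
Simplify: 7:5
= 7:5

7:5


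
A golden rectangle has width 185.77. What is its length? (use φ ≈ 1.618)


φ = (1 + √5) / 2 ≈ 1.618
Length = width × φ = 185.77 × 1.618 = 300.57586
≈ 300.58

300.58


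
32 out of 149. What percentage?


Percentage = (part / whole) × 100
= (32 / 149) × 100
≈ 21.48%

21.48%


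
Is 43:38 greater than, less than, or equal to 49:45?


43/38 = 1.1316
49/45 = 1.0889
1.1316 > 1.0889, so 43:38 is greater
= greater than

greater than


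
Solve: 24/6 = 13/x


Cross multiply: 24 × x = 6 × 13
24x = 78
x = 78 / 24
= 3.25

3.25


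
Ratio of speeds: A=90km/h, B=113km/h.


Ratio = 90:113
GCD = 1
Simplified = 90:113
Time ratio (same distance) = 113:90
Speed ratio = 90:113

90:113


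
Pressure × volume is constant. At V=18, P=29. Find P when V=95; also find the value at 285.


Inverse proportion: x × y = constant
k = 18 × 29 = 522
At x=95: k/95 = 5.49
At x=285: k/285 = 1.83
= 5.49 and 1.83

5.49 and 1.83


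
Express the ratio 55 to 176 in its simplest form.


GCD(55, 176) = 11
55/11 : 176/11
= 5:16

5:16


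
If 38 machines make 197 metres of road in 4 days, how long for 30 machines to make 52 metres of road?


Days ∝ work / workers, so d₂ = d₁ × (m₁/m₂) × (w₂/w₁)
Workers factor (inverse): 38/30 ≈ 1.2667
Work factor (direct): 52/197 ≈ 0.2640
d₂ = 4 × 38/30 × 52/197 = (4 × 38 × 52) / (30 × 197) = 7904/5910
≈ 1.34 days

1.34 days


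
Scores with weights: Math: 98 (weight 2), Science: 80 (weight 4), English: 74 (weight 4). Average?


Numerator = 98×2 + 80×4 + 74×4
= 196 + 320 + 296
= 812
Total weight = 10
Weighted avg = 812/10
= 81.20

81.20


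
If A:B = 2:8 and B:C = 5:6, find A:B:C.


Match B: multiply A:B by 5 → 10:40
Multiply B:C by 8 → 40:48
Combined: 10:40:48
GCD = 2
= 5:20:24

5:20:24


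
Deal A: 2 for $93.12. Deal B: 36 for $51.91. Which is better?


Deal A: $93.12/2 = $46.5600/unit
Deal B: $51.91/36 = $1.4419/unit
B is cheaper per unit
= Deal B

Deal B


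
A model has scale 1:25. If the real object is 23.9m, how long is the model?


Model size = real / scale
= 23.9 / 25
= 0.9560 m

0.9560 m


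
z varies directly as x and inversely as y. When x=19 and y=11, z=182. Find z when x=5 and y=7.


z = k·x/y
Solve for k using the known point: k = z·y/x = 182×11/19 = 2002/19 ≈ 105.3684
Now evaluate at x=5, y=7:
z = k × 5 / 7 = (2002 × 5) / (19 × 7) = 10010/133
≈ 75.2632

75.2632


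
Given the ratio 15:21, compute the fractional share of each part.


Total parts = 15 + 21 = 36
First part: 15/36 = 5/12
Second part: 21/36 = 7/12
= 5/12 and 7/12

5/12 and 7/12


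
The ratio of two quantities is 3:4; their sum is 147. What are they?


Let A = 3k, B = 4k.
3k + 4k = 147
7k = 147 → k = 147/7 = 21
A = 3×21 = 63, B = 4×21 = 84
= A = 63, B = 84

A = 63, B = 84


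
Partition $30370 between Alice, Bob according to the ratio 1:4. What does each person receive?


Total parts = 1 + 4 = 5
Alice: 30370 × 1/5 = 6074.00
Bob: 30370 × 4/5 = 24296.00
= Alice: $6074.00, Bob: $24296.00

Alice: $6074.00, Bob: $24296.00


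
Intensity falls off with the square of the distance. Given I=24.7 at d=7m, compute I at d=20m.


I₁d₁² = I₂d₂²
I₂ = I₁ × (d₁/d₂)²
= 24.7 × (7/20)²
= 24.7 × 49/400
= 1210.3/400
≈ 3.0258

3.0258


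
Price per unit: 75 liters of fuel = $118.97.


Unit rate = total / quantity
= 118.97 / 75
= $1.59 per unit

$1.59 per unit


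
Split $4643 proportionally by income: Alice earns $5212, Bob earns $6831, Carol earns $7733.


Total income = 5212 + 6831 + 7733 = $19776
Alice: $4643 × 5212/19776 = $1223.67
Bob: $4643 × 6831/19776 = $1603.78
Carol: $4643 × 7733/19776 = $1815.55
= Alice: $1223.67, Bob: $1603.78, Carol: $1815.55

Alice: $1223.67, Bob: $1603.78, Carol: $1815.55


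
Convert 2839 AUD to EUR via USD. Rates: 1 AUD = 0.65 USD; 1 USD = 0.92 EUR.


Step 1: 2839 AUD × 0.65 = 1845.35 USD
Step 2: 1845.35 USD × 0.92 = 1697.72 EUR
Implied rate AUD→EUR = 0.65 × 0.92 = 0.5980
= 1697.72 EUR

1697.72 EUR


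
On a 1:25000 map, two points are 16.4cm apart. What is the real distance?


Real distance = map distance × scale
= 16.4cm × 25000
= 410000 cm = 4100.0 m
= 4.100 km

4.100 km


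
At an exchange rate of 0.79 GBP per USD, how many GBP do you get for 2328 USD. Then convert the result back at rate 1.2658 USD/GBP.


Amount × rate = 2328 × 0.79 = 1839.12 GBP
Round-trip: 1839.12 × 1.2658 = 2327.96 USD
= 1839.12 GBP, then 2327.96 USD

1839.12 GBP, then 2327.96 USD


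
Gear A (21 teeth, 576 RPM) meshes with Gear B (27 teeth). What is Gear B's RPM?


Gear ratio = 21:27 = 7:9
RPM_B = RPM_A × (teeth_A / teeth_B)
= 576 × (21/27)
= 448.0 RPM

448.0 RPM


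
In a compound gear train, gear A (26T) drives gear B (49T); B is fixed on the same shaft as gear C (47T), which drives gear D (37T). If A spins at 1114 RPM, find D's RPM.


Stage 1: RPM_B = RPM_A × t_A/t_B = 1114 × 26/49 = 28964/49 ≈ 591.10
B and C share a shaft → RPM_C = RPM_B
Stage 2: RPM_D = RPM_C × t_C/t_D = RPM_A × (t_A×t_C)/(t_B×t_D)
Overall ratio = (26×47)/(49×37) = 1222/1813
RPM_D = 1114 × 1222/1813 = 1361308/1813
≈ 750.86 RPM

750.86 RPM


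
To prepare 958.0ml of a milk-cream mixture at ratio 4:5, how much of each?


Total parts = 4 + 5 = 9
milk: 958.0 × 4/9 = 425.8ml
cream: 958.0 × 5/9 = 532.2ml
= 425.8ml and 532.2ml

425.8ml and 532.2ml


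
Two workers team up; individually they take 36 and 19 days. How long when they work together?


Rate of A = 1/36 per day
Rate of B = 1/19 per day
Combined rate = 1/36 + 1/19 = 55/684 ≈ 0.0804 per day
Days = 1 / combined rate = 684/55
≈ 12.44 days

12.44 days


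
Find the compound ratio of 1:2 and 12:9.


Compound ratio = (1×12) : (2×9)
= 12:18
GCD = 6
= 2:3

2:3


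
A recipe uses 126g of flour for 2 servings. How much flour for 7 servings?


Direct proportion: y/x = constant
k = 126/2 = 63.0000
y₂ = k × 7 = 126 × 7 / 2 = 882/2
= 441.00

441.00


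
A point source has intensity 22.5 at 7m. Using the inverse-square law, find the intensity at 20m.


I₁d₁² = I₂d₂²
I₂ = I₁ × (d₁/d₂)²
= 22.5 × (7/20)²
= 22.5 × 49/400
= 1102.5/400
≈ 2.7563

2.7563


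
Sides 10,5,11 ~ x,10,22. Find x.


Scale factor = 10/5 = 2
Missing side = 10 × 2
= 20.0

20.0


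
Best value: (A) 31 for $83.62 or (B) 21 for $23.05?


Deal A: $83.62/31 = $2.6974/unit
Deal B: $23.05/21 = $1.0976/unit
B is cheaper per unit
= Deal B

Deal B


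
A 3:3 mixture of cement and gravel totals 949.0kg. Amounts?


Total parts = 3 + 3 = 6
cement: 949.0 × 3/6 = 474.5kg
gravel: 949.0 × 3/6 = 474.5kg
= 474.5kg and 474.5kg

474.5kg and 474.5kg


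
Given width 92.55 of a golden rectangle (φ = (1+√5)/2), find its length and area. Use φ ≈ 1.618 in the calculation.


φ = (1 + √5) / 2 ≈ 1.618
Length = width × φ = 92.55 × 1.618 = 149.7459
≈ 149.75
Area = width × length = 92.55 × 149.7459 = 13858.983045 ≈ 13858.98
= Length: 149.75, Area: 13858.98

Length: 149.75, Area: 13858.98


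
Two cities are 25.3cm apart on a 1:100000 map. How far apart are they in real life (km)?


Real distance = map distance × scale
= 25.3cm × 100000
= 2530000 cm = 25300.0 m
= 25.300 km

25.300 km


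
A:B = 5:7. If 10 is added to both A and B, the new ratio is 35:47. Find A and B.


Let A = 5k, B = 7k.
(5k + 10) / (7k + 10) = 35/47
Cross-multiply: 47(5k + 10) = 35(7k + 10)
235k + 470 = 245k + 350
235k - 245k = 350 - 470
-10k = -120
k = -120/-10 = 12
A = 5×12 = 60, B = 7×12 = 84
= A = 60, B = 84

A = 60, B = 84


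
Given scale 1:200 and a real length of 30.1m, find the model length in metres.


Model size = real / scale
= 30.1 / 200
= 0.1505 m

0.1505 m


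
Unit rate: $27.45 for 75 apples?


Unit rate = total / quantity
= 27.45 / 75
= $0.37 per unit

$0.37 per unit


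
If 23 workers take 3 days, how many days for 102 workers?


Inverse proportion: x × y = constant
k = 23 × 3 = 69
y₂ = k / 102 = 69 / 102
= 0.68

0.68


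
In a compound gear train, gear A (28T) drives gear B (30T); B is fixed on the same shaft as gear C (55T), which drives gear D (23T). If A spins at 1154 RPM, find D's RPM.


Stage 1: RPM_B = RPM_A × t_A/t_B = 1154 × 28/30 = 32312/30 ≈ 1077.07
B and C share a shaft → RPM_C = RPM_B
Stage 2: RPM_D = RPM_C × t_C/t_D = RPM_A × (t_A×t_C)/(t_B×t_D)
Overall ratio = (28×55)/(30×23) = 1540/690
RPM_D = 1154 × 1540/690 = 1777160/690
≈ 2575.59 RPM

2575.59 RPM


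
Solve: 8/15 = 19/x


Cross multiply: 8 × x = 15 × 19
8x = 285
x = 285 / 8
= 35.63

35.63


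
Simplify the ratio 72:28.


GCD(72, 28) = 4
72/4 : 28/4
= 18:7

18:7


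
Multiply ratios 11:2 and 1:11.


Compound ratio = (11×1) : (2×11)
= 11:22
GCD = 11
= 1:2

1:2


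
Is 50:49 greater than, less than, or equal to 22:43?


50/49 = 1.0204
22/43 = 0.5116
1.0204 > 0.5116, so 50:49 is greater
= greater than

greater than


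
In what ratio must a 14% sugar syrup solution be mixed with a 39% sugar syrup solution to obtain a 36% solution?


Let x parts of 14% mix with y parts of 39%.
14x + 39y = 36(x + y)
14x + 39y = 36x + 36y
x(14 - 36) = y(36 - 39)
x/y = (39 - 36)/(36 - 14) = 3/22
Simplify: 3:22
= 3:22

3:22


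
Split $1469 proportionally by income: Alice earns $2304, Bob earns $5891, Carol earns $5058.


Total income = 2304 + 5891 + 5058 = $13253
Alice: $1469 × 2304/13253 = $255.38
Bob: $1469 × 5891/13253 = $652.98
Carol: $1469 × 5058/13253 = $560.64
= Alice: $255.38, Bob: $652.98, Carol: $560.64

Alice: $255.38, Bob: $652.98, Carol: $560.64


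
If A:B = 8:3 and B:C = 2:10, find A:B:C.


Match B: multiply A:B by 2 → 16:6
Multiply B:C by 3 → 6:30
Combined: 16:6:30
GCD = 2
= 8:3:15

8:3:15


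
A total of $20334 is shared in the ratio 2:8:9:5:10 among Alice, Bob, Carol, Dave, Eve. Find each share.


Total parts = 2 + 8 + 9 + 5 + 10 = 34
Alice: 20334 × 2/34 = 1196.12
Bob: 20334 × 8/34 = 4784.47
Carol: 20334 × 9/34 = 5382.53
Dave: 20334 × 5/34 = 2990.29
Eve: 20334 × 10/34 = 5980.59
= Alice: $1196.12, Bob: $4784.47, Carol: $5382.53, Dave: $2990.29, Eve: $5980.59

Alice: $1196.12, Bob: $4784.47, Carol: $5382.53, Dave: $2990.29, Eve: $5980.59


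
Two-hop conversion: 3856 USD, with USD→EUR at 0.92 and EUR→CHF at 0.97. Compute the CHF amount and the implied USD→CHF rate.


Step 1: 3856 USD × 0.92 = 3547.52 EUR
Step 2: 3547.52 EUR × 0.97 = 3441.09 CHF
Implied rate USD→CHF = 0.92 × 0.97 = 0.8924
= 3441.09 CHF; implied rate 0.8924 CHF/USD

3441.09 CHF; implied rate 0.8924 CHF/USD


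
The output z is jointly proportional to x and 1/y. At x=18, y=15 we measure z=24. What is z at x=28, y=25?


z = k·x/y
Solve for k using the known point: k = z·y/x = 24×15/18 = 360/18 = 20.0000
Now evaluate at x=28, y=25:
z = k × 28 / 25 = (360 × 28) / (18 × 25) = 10080/450
= 22.4000

22.4000


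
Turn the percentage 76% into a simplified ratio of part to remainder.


76% means 76 parts out of 100; remainder = 24
Part : remainder = 76:24
GCD = 4
= 19:6

19:6


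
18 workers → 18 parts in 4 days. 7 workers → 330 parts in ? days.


Days ∝ work / workers, so d₂ = d₁ × (m₁/m₂) × (w₂/w₁)
Workers factor (inverse): 18/7 ≈ 2.5714
Work factor (direct): 330/18 ≈ 18.3333
d₂ = 4 × 18/7 × 330/18 = (4 × 18 × 330) / (7 × 18) = 23760/126
≈ 188.57 days

188.57 days


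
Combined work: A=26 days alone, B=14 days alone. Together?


Rate of A = 1/26 per day
Rate of B = 1/14 per day
Combined rate = 1/26 + 1/14 = 40/364 ≈ 0.1099 per day
Days = 1 / combined rate = 364/40
= 9.10 days

9.10 days


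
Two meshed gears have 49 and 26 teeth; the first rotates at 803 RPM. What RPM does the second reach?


Gear ratio = 49:26 = 49:26
RPM_B = RPM_A × (teeth_A / teeth_B)
= 803 × (49/26)
= 1513.3 RPM

1513.3 RPM


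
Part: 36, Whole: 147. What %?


Percentage = (part / whole) × 100
= (36 / 147) × 100
≈ 24.49%

24.49%


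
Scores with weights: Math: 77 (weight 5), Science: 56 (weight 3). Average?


Numerator = 77×5 + 56×3
= 385 + 168
= 553
Total weight = 8
Weighted avg = 553/8
= 69.13

69.13


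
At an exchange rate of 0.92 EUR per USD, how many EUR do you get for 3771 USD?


Amount × rate = 3771 × 0.92
= 3469.32 EUR

3469.32 EUR


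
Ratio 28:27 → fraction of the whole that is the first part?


Total parts = 28 + 27 = 55
First part: 28/55 = 28/55
= 28/55

28/55


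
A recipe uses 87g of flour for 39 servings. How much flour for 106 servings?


Direct proportion: y/x = constant
k = 87/39 ≈ 2.2308
y₂ = k × 106 = 87 × 106 / 39 = 9222/39
≈ 236.46

236.46


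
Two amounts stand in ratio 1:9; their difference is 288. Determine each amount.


Let A = 1k, B = 9k.
9k - 1k = 288
8k = 288 → k = 288/8 = 36
A = 1×36 = 36, B = 9×36 = 324
= A = 36, B = 324

A = 36, B = 324


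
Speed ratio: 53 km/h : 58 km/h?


Ratio = 53:58
GCD = 1
Simplified = 53:58
Time ratio (same distance) = 58:53
Speed ratio = 53:58

53:58


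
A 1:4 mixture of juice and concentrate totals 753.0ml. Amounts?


Total parts = 1 + 4 = 5
juice: 753.0 × 1/5 = 150.6ml
concentrate: 753.0 × 4/5 = 602.4ml
= 150.6ml and 602.4ml

150.6ml and 602.4ml


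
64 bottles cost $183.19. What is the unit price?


Unit rate = total / quantity
= 183.19 / 64
= $2.86 per unit

$2.86 per unit


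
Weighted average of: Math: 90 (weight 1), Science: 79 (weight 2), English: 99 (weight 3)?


Numerator = 90×1 + 79×2 + 99×3
= 90 + 158 + 297
= 545
Total weight = 6
Weighted avg = 545/6
= 90.83

90.83


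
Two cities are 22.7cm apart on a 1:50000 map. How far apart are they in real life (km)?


Real distance = map distance × scale
= 22.7cm × 50000
= 1135000 cm = 11350.0 m
= 11.350 km

11.350 km


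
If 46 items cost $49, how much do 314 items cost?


Direct proportion: y/x = constant
k = 49/46 ≈ 1.0652
y₂ = k × 314 = 49 × 314 / 46 = 15386/46
≈ 334.48

334.48


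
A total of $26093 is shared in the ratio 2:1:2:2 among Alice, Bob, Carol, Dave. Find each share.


Total parts = 2 + 1 + 2 + 2 = 7
Alice: 26093 × 2/7 = 7455.14
Bob: 26093 × 1/7 = 3727.57
Carol: 26093 × 2/7 = 7455.14
Dave: 26093 × 2/7 = 7455.14
= Alice: $7455.14, Bob: $3727.57, Carol: $7455.14, Dave: $7455.14

Alice: $7455.14, Bob: $3727.57, Carol: $7455.14, Dave: $7455.14


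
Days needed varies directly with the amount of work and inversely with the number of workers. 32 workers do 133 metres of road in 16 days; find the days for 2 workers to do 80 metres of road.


Days ∝ work / workers, so d₂ = d₁ × (m₁/m₂) × (w₂/w₁)
Workers factor (inverse): 32/2 = 16.0000
Work factor (direct): 80/133 ≈ 0.6015
d₂ = 16 × 32/2 × 80/133 = (16 × 32 × 80) / (2 × 133) = 40960/266
≈ 153.98 days

153.98 days


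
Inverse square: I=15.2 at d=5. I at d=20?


I₁d₁² = I₂d₂²
I₂ = I₁ × (d₁/d₂)²
= 15.2 × (5/20)²
= 15.2 × 25/400
= 380/400
= 0.9500

0.9500


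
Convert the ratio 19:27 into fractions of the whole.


Total parts = 19 + 27 = 46
First part: 19/46 = 19/46
Second part: 27/46 = 27/46
= 19/46 and 27/46

19/46 and 27/46


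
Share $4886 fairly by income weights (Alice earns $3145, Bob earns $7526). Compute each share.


Total income = 3145 + 7526 = $10671
Alice: $4886 × 3145/10671 = $1440.02
Bob: $4886 × 7526/10671 = $3445.98
= Alice: $1440.02, Bob: $3445.98

Alice: $1440.02, Bob: $3445.98


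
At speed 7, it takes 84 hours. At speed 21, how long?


Inverse proportion: x × y = constant
k = 7 × 84 = 588
y₂ = k / 21 = 588 / 21
= 28.00

28.00


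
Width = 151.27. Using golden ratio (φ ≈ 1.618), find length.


φ = (1 + √5) / 2 ≈ 1.618
Length = width × φ = 151.27 × 1.618 = 244.75486
≈ 244.75

244.75


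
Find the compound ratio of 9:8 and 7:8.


Compound ratio = (9×7) : (8×8)
= 63:64
GCD = 1
= 63:64

63:64


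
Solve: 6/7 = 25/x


Cross multiply: 6 × x = 7 × 25
6x = 175
x = 175 / 6
= 29.17

29.17


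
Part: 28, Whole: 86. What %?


Percentage = (part / whole) × 100
= (28 / 86) × 100
≈ 32.56%

32.56%


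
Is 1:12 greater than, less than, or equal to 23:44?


1/12 = 0.0833
23/44 = 0.5227
0.0833 < 0.5227, so 1:12 is less
= less than

less than


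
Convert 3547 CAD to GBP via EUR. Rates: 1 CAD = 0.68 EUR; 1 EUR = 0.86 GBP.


Step 1: 3547 CAD × 0.68 = 2411.96 EUR
Step 2: 2411.96 EUR × 0.86 = 2074.29 GBP
Implied rate CAD→GBP = 0.68 × 0.86 = 0.5848
= 2074.29 GBP

2074.29 GBP


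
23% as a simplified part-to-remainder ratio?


23% means 23 parts out of 100; remainder = 77
Part : remainder = 23:77
GCD = 1
= 23:77

23:77


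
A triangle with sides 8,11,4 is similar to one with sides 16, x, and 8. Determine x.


Scale factor = 16/8 = 2
Missing side = 11 × 2
= 22.0

22.0


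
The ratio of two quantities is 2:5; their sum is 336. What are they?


Let A = 2k, B = 5k.
2k + 5k = 336
7k = 336 → k = 336/7 = 48
A = 2×48 = 96, B = 5×48 = 240
= A = 96, B = 240

A = 96, B = 240


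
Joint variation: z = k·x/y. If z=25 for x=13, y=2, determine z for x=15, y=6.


z = k·x/y
Solve for k using the known point: k = z·y/x = 25×2/13 = 50/13 ≈ 3.8462
Now evaluate at x=15, y=6:
z = k × 15 / 6 = (50 × 15) / (13 × 6) = 750/78
≈ 9.6154

9.6154


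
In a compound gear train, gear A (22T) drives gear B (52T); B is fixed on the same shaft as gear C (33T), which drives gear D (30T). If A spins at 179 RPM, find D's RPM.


Stage 1: RPM_B = RPM_A × t_A/t_B = 179 × 22/52 = 3938/52 ≈ 75.73
B and C share a shaft → RPM_C = RPM_B
Stage 2: RPM_D = RPM_C × t_C/t_D = RPM_A × (t_A×t_C)/(t_B×t_D)
Overall ratio = (22×33)/(52×30) = 726/1560
RPM_D = 179 × 726/1560 = 129954/1560
≈ 83.30 RPM

83.30 RPM


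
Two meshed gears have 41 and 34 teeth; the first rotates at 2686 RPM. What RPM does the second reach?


Gear ratio = 41:34 = 41:34
RPM_B = RPM_A × (teeth_A / teeth_B)
= 2686 × (41/34)
= 3239.0 RPM

3239.0 RPM


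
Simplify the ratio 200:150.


GCD(200, 150) = 50
200/50 : 150/50
= 4:3

4:3


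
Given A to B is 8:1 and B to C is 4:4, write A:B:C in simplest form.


Match B: multiply A:B by 4 → 32:4
Multiply B:C by 1 → 4:4
Combined: 32:4:4
GCD = 4
= 8:1:1

8:1:1


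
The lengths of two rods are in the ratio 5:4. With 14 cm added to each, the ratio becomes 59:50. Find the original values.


Let A = 5k, B = 4k.
(5k + 14) / (4k + 14) = 59/50
Cross-multiply: 50(5k + 14) = 59(4k + 14)
250k + 700 = 236k + 826
250k - 236k = 826 - 700
14k = 126
k = 126/14 = 9
A = 5×9 = 45, B = 4×9 = 36
= A = 45, B = 36

A = 45, B = 36


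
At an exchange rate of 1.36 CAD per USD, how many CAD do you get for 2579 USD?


Amount × rate = 2579 × 1.36
= 3507.44 CAD

3507.44 CAD


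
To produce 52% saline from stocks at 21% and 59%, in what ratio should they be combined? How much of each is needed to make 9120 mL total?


Let x parts of 21% mix with y parts of 59%.
21x + 59y = 52(x + y)
21x + 59y = 52x + 52y
x(21 - 52) = y(52 - 59)
x/y = (59 - 52)/(52 - 21) = 7/31
Simplify: 7:31
Total parts = 38; one part = 9120/38 = 240.00 mL
21% solution: 7×240.00 = 1680.00 mL
59% solution: 31×240.00 = 7440.00 mL
= ratio 7:31; 1680.00 mL and 7440.00 mL

ratio 7:31; 1680.00 mL and 7440.00 mL


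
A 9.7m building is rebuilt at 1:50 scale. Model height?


Model size = real / scale
= 9.7 / 50
= 0.1940 m

0.1940 m


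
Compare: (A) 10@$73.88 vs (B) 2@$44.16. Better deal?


Deal A: $73.88/10 = $7.3880/unit
Deal B: $44.16/2 = $22.0800/unit
A is cheaper per unit
= Deal A

Deal A


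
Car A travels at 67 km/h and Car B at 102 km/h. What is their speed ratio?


Ratio = 67:102
GCD = 1
Simplified = 67:102
Time ratio (same distance) = 102:67
Speed ratio = 67:102

67:102


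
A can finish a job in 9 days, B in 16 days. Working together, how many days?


Rate of A = 1/9 per day
Rate of B = 1/16 per day
Combined rate = 1/9 + 1/16 = 25/144 ≈ 0.1736 per day
Days = 1 / combined rate = 144/25
= 5.76 days

5.76 days


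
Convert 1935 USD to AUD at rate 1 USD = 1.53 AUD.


Amount × rate = 1935 × 1.53
= 2960.55 AUD

2960.55 AUD


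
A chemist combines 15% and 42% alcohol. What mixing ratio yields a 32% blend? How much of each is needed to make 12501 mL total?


Let x parts of 15% mix with y parts of 42%.
15x + 42y = 32(x + y)
15x + 42y = 32x + 32y
x(15 - 32) = y(32 - 42)
x/y = (42 - 32)/(32 - 15) = 10/17
Simplify: 10:17
Total parts = 27; one part = 12501/27 = 463.00 mL
15% solution: 10×463.00 = 4630.00 mL
42% solution: 17×463.00 = 7871.00 mL
= ratio 10:17; 4630.00 mL and 7871.00 mL

ratio 10:17; 4630.00 mL and 7871.00 mL


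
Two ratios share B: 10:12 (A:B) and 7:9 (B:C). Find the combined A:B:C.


Match B: multiply A:B by 7 → 70:84
Multiply B:C by 12 → 84:108
Combined: 70:84:108
GCD = 2
= 35:42:54

35:42:54


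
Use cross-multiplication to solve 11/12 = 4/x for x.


Cross multiply: 11 × x = 12 × 4
11x = 48
x = 48 / 11
= 4.36

4.36


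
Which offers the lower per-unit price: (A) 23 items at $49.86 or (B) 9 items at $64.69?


Deal A: $49.86/23 = $2.1678/unit
Deal B: $64.69/9 = $7.1878/unit
A is cheaper per unit
= Deal A

Deal A


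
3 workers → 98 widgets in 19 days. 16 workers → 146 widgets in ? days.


Days ∝ work / workers, so d₂ = d₁ × (m₁/m₂) × (w₂/w₁)
Workers factor (inverse): 3/16 = 0.1875
Work factor (direct): 146/98 ≈ 1.4898
d₂ = 19 × 3/16 × 146/98 = (19 × 3 × 146) / (16 × 98) = 8322/1568
≈ 5.31 days

5.31 days


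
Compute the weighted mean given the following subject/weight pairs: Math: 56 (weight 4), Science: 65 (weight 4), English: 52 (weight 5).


Numerator = 56×4 + 65×4 + 52×5
= 224 + 260 + 260
= 744
Total weight = 13
Weighted avg = 744/13
= 57.23

57.23


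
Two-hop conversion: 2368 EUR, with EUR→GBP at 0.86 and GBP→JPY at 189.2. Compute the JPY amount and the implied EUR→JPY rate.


Step 1: 2368 EUR × 0.86 = 2036.48 GBP
Step 2: 2036.48 GBP × 189.2 = 385302.02 JPY
Implied rate EUR→JPY = 0.86 × 189.2 = 162.7120
= 385302.02 JPY; implied rate 162.7120 JPY/EUR

385302.02 JPY; implied rate 162.7120 JPY/EUR


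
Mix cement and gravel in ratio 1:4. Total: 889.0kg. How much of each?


Total parts = 1 + 4 = 5
cement: 889.0 × 1/5 = 177.8kg
gravel: 889.0 × 4/5 = 711.2kg
= 177.8kg and 711.2kg

177.8kg and 711.2kg


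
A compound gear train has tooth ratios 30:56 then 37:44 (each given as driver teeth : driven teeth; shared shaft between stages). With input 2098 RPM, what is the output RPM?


Stage 1: RPM_B = RPM_A × t_A/t_B = 2098 × 30/56 = 62940/56 ≈ 1123.93
B and C share a shaft → RPM_C = RPM_B
Stage 2: RPM_D = RPM_C × t_C/t_D = RPM_A × (t_A×t_C)/(t_B×t_D)
Overall ratio = (30×37)/(56×44) = 1110/2464
RPM_D = 2098 × 1110/2464 = 2328780/2464
≈ 945.12 RPM

945.12 RPM


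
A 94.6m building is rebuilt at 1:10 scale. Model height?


Model size = real / scale
= 94.6 / 10
= 9.4600 m

9.4600 m


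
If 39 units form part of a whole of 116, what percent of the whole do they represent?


Percentage = (part / whole) × 100
= (39 / 116) × 100
≈ 33.62%

33.62%


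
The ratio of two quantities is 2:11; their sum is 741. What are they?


Let A = 2k, B = 11k.
2k + 11k = 741
13k = 741 → k = 741/13 = 57
A = 2×57 = 114, B = 11×57 = 627
= A = 114, B = 627

A = 114, B = 627


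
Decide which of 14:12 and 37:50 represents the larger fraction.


14/12 = 1.1667
37/50 = 0.7400
1.1667 > 0.7400, so 14:12 is greater
= 14:12

14:12


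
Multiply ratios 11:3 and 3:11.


Compound ratio = (11×3) : (3×11)
= 33:33
GCD = 33
= 1:1

1:1


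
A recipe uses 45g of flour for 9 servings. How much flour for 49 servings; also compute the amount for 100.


Direct proportion: y/x = constant
k = 45/9 = 5.0000
y at x=49: k × 49 = 45 × 49 / 9 = 2205/9 = 245.00
y at x=100: k × 100 = 45 × 100 / 9 = 4500/9 = 500.00
= 245.00 and 500.00

245.00 and 500.00


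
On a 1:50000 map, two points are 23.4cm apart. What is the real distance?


Real distance = map distance × scale
= 23.4cm × 50000
= 1170000 cm = 11700.0 m
= 11.700 km

11.700 km


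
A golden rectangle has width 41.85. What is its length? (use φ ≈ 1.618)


φ = (1 + √5) / 2 ≈ 1.618
Length = width × φ = 41.85 × 1.618 = 67.7133
≈ 67.71

67.71


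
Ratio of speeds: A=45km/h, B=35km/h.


Ratio = 45:35
GCD = 5
Simplified = 9:7
Time ratio (same distance) = 7:9
Speed ratio = 9:7

9:7


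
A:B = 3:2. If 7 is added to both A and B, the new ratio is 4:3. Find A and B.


Let A = 3k, B = 2k.
(3k + 7) / (2k + 7) = 4/3
Cross-multiply: 3(3k + 7) = 4(2k + 7)
9k + 21 = 8k + 28
9k - 8k = 28 - 21
1k = 7
k = 7/1 = 7
A = 3×7 = 21, B = 2×7 = 14
= A = 21, B = 14

A = 21, B = 14


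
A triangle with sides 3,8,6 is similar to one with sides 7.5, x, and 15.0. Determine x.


Scale factor = 7.5/3 = 2.5
Missing side = 8 × 2.5
= 20.0

20.0


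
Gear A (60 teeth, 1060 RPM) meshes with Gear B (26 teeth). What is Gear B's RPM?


Gear ratio = 60:26 = 30:13
RPM_B = RPM_A × (teeth_A / teeth_B)
= 1060 × (60/26)
= 2446.2 RPM

2446.2 RPM


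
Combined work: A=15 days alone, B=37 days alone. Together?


Rate of A = 1/15 per day
Rate of B = 1/37 per day
Combined rate = 1/15 + 1/37 = 52/555 ≈ 0.0937 per day
Days = 1 / combined rate = 555/52
≈ 10.67 days

10.67 days


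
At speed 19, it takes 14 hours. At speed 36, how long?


Inverse proportion: x × y = constant
k = 19 × 14 = 266
y₂ = k / 36 = 266 / 36
= 7.39

7.39


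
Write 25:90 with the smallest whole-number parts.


GCD(25, 90) = 5
25/5 : 90/5
= 5:18

5:18


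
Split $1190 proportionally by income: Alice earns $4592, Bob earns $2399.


Total income = 4592 + 2399 = $6991
Alice: $1190 × 4592/6991 = $781.64
Bob: $1190 × 2399/6991 = $408.36
= Alice: $781.64, Bob: $408.36

Alice: $781.64, Bob: $408.36


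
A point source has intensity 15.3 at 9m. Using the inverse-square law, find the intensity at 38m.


I₁d₁² = I₂d₂²
I₂ = I₁ × (d₁/d₂)²
= 15.3 × (9/38)²
= 15.3 × 81/1444
= 1239.3/1444
≈ 0.8582

0.8582


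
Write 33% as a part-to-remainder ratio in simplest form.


33% means 33 parts out of 100; remainder = 67
Part : remainder = 33:67
GCD = 1
= 33:67

33:67


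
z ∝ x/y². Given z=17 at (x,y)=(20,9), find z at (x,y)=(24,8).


z = k·x/y²
Solve for k using the known point: k = z·y²/x = 17×81/20 = 1377/20 = 68.8500
Now evaluate at x=24, y=8:
z = k × 24 / 64 = (1377 × 24) / (20 × 64) = 33048/1280
≈ 25.8188

25.8188


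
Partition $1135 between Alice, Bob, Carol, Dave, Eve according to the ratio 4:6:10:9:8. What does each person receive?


Total parts = 4 + 6 + 10 + 9 + 8 = 37
Alice: 1135 × 4/37 = 122.70
Bob: 1135 × 6/37 = 184.05
Carol: 1135 × 10/37 = 306.76
Dave: 1135 × 9/37 = 276.08
Eve: 1135 × 8/37 = 245.41
= Alice: $122.70, Bob: $184.05, Carol: $306.76, Dave: $276.08, Eve: $245.41

Alice: $122.70, Bob: $184.05, Carol: $306.76, Dave: $276.08, Eve: $245.41


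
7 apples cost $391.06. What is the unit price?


Unit rate = total / quantity
= 391.06 / 7
= $55.87 per unit

$55.87 per unit


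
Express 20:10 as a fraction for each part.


Total parts = 20 + 10 = 30
First part: 20/30 = 2/3
Second part: 10/30 = 1/3
= 2/3 and 1/3

2/3 and 1/3


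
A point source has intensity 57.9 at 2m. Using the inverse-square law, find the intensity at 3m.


I₁d₁² = I₂d₂²
I₂ = I₁ × (d₁/d₂)²
= 57.9 × (2/3)²
= 57.9 × 4/9
= 231.6/9
≈ 25.7333

25.7333


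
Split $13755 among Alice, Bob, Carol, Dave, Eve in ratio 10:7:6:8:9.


Total parts = 10 + 7 + 6 + 8 + 9 = 40
Alice: 13755 × 10/40 = 3438.75
Bob: 13755 × 7/40 = 2407.13
Carol: 13755 × 6/40 = 2063.25
Dave: 13755 × 8/40 = 2751.00
Eve: 13755 × 9/40 = 3094.88
= Alice: $3438.75, Bob: $2407.13, Carol: $2063.25, Dave: $2751.00, Eve: $3094.88

Alice: $3438.75, Bob: $2407.13, Carol: $2063.25, Dave: $2751.00, Eve: $3094.88


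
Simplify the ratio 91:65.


GCD(91, 65) = 13
91/13 : 65/13
= 7:5

7:5


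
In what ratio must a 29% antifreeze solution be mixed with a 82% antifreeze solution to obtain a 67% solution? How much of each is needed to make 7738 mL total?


Let x parts of 29% mix with y parts of 82%.
29x + 82y = 67(x + y)
29x + 82y = 67x + 67y
x(29 - 67) = y(67 - 82)
x/y = (82 - 67)/(67 - 29) = 15/38
Simplify: 15:38
Total parts = 53; one part = 7738/53 = 146.00 mL
29% solution: 15×146.00 = 2190.00 mL
82% solution: 38×146.00 = 5548.00 mL
= ratio 15:38; 2190.00 mL and 5548.00 mL

ratio 15:38; 2190.00 mL and 5548.00 mL


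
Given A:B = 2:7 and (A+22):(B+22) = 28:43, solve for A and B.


Let A = 2k, B = 7k.
(2k + 22) / (7k + 22) = 28/43
Cross-multiply: 43(2k + 22) = 28(7k + 22)
86k + 946 = 196k + 616
86k - 196k = 616 - 946
-110k = -330
k = -330/-110 = 3
A = 2×3 = 6, B = 7×3 = 21
= A = 6, B = 21

A = 6, B = 21


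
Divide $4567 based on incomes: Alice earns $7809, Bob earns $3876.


Total income = 7809 + 3876 = $11685
Alice: $4567 × 7809/11685 = $3052.09
Bob: $4567 × 3876/11685 = $1514.91
= Alice: $3052.09, Bob: $1514.91

Alice: $3052.09, Bob: $1514.91


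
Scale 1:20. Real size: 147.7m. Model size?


Model size = real / scale
= 147.7 / 20
= 7.3850 m

7.3850 m


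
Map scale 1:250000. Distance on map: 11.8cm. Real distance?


Real distance = map distance × scale
= 11.8cm × 250000
= 2950000 cm = 29500.0 m
= 29.500 km

29.500 km


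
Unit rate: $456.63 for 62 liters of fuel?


Unit rate = total / quantity
= 456.63 / 62
= $7.37 per unit

$7.37 per unit


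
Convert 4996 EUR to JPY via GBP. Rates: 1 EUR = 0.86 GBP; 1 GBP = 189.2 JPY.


Step 1: 4996 EUR × 0.86 = 4296.56 GBP
Step 2: 4296.56 GBP × 189.2 = 812909.15 JPY
Implied rate EUR→JPY = 0.86 × 189.2 = 162.7120
= 812909.15 JPY

812909.15 JPY


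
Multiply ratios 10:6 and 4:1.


Compound ratio = (10×4) : (6×1)
= 40:6
GCD = 2
= 20:3

20:3


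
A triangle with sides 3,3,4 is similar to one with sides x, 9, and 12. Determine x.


Scale factor = 9/3 = 3
Missing side = 3 × 3
= 9.0

9.0


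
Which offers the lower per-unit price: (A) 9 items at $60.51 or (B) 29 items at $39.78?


Deal A: $60.51/9 = $6.7233/unit
Deal B: $39.78/29 = $1.3717/unit
B is cheaper per unit
= Deal B

Deal B


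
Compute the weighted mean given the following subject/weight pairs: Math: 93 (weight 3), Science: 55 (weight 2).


Numerator = 93×3 + 55×2
= 279 + 110
= 389
Total weight = 5
Weighted avg = 389/5
= 77.80

77.80


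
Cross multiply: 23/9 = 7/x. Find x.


Cross multiply: 23 × x = 9 × 7
23x = 63
x = 63 / 23
= 2.74

2.74


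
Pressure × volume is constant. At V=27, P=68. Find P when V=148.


Inverse proportion: x × y = constant
k = 27 × 68 = 1836
y₂ = k / 148 = 1836 / 148
= 12.41

12.41


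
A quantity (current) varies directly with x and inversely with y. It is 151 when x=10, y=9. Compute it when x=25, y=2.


z = k·x/y
Solve for k using the known point: k = z·y/x = 151×9/10 = 1359/10 = 135.9000
Now evaluate at x=25, y=2:
z = k × 25 / 2 = (1359 × 25) / (10 × 2) = 33975/20
= 1698.7500

1698.7500


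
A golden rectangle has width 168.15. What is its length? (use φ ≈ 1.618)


φ = (1 + √5) / 2 ≈ 1.618
Length = width × φ = 168.15 × 1.618 = 272.0667
≈ 272.07

272.07


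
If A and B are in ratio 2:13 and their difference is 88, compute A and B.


Let A = 2k, B = 13k.
13k - 2k = 88
11k = 88 → k = 88/11 = 8
A = 2×8 = 16, B = 13×8 = 104
= A = 16, B = 104

A = 16, B = 104


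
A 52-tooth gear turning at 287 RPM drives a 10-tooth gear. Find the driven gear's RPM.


Gear ratio = 52:10 = 26:5
RPM_B = RPM_A × (teeth_A / teeth_B)
= 287 × (52/10)
= 1492.4 RPM

1492.4 RPM


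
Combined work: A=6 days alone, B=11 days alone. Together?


Rate of A = 1/6 per day
Rate of B = 1/11 per day
Combined rate = 1/6 + 1/11 = 17/66 ≈ 0.2576 per day
Days = 1 / combined rate = 66/17
≈ 3.88 days

3.88 days


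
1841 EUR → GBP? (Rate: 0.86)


Amount × rate = 1841 × 0.86
= 1583.26 GBP

1583.26 GBP


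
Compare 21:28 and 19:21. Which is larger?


21/28 = 0.7500
19/21 = 0.9048
0.7500 < 0.9048, so 21:28 is less
= 19:21

19:21


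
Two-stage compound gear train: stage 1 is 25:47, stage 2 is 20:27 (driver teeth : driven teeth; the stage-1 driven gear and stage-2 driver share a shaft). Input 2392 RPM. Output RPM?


Stage 1: RPM_B = RPM_A × t_A/t_B = 2392 × 25/47 = 59800/47 ≈ 1272.34
B and C share a shaft → RPM_C = RPM_B
Stage 2: RPM_D = RPM_C × t_C/t_D = RPM_A × (t_A×t_C)/(t_B×t_D)
Overall ratio = (25×20)/(47×27) = 500/1269
RPM_D = 2392 × 500/1269 = 1196000/1269
≈ 942.47 RPM

942.47 RPM


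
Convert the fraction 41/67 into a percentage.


Percentage = (part / whole) × 100
= (41 / 67) × 100
≈ 61.19%

61.19%


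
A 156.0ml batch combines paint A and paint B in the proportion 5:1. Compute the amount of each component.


Total parts = 5 + 1 = 6
paint A: 156.0 × 5/6 = 130.0ml
paint B: 156.0 × 1/6 = 26.0ml
= 130.0ml and 26.0ml

130.0ml and 26.0ml


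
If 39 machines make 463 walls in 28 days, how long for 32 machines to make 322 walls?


Days ∝ work / workers, so d₂ = d₁ × (m₁/m₂) × (w₂/w₁)
Workers factor (inverse): 39/32 ≈ 1.2188
Work factor (direct): 322/463 ≈ 0.6955
d₂ = 28 × 39/32 × 322/463 = (28 × 39 × 322) / (32 × 463) = 351624/14816
≈ 23.73 days

23.73 days


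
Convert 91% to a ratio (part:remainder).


91% means 91 parts out of 100; remainder = 9
Part : remainder = 91:9
GCD = 1
= 91:9

91:9


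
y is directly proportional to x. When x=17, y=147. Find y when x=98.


Direct proportion: y/x = constant
k = 147/17 ≈ 8.6471
y₂ = k × 98 = 147 × 98 / 17 = 14406/17
≈ 847.41

847.41


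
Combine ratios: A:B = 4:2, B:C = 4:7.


Match B: multiply A:B by 4 → 16:8
Multiply B:C by 2 → 8:14
Combined: 16:8:14
GCD = 2
= 8:4:7

8:4:7


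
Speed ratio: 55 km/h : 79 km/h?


Ratio = 55:79
GCD = 1
Simplified = 55:79
Time ratio (same distance) = 79:55
Speed ratio = 55:79

55:79


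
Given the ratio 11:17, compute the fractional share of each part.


Total parts = 11 + 17 = 28
First part: 11/28 = 11/28
Second part: 17/28 = 17/28
= 11/28 and 17/28

11/28 and 17/28


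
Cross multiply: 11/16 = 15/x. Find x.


Cross multiply: 11 × x = 16 × 15
11x = 240
x = 240 / 11
= 21.82

21.82


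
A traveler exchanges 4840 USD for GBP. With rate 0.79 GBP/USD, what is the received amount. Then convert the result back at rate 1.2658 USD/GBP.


Amount × rate = 4840 × 0.79 = 3823.60 GBP
Round-trip: 3823.60 × 1.2658 = 4839.91 USD
= 3823.60 GBP, then 4839.91 USD

3823.60 GBP, then 4839.91 USD


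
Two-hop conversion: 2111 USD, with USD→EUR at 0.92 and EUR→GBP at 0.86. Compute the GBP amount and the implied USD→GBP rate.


Step 1: 2111 USD × 0.92 = 1942.12 EUR
Step 2: 1942.12 EUR × 0.86 = 1670.22 GBP
Implied rate USD→GBP = 0.92 × 0.86 = 0.7912
= 1670.22 GBP; implied rate 0.7912 GBP/USD

1670.22 GBP; implied rate 0.7912 GBP/USD


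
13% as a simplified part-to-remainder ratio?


13% means 13 parts out of 100; remainder = 87
Part : remainder = 13:87
GCD = 1
= 13:87

13:87


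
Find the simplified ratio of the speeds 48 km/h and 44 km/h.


Ratio = 48:44
GCD = 4
Simplified = 12:11
Time ratio (same distance) = 11:12
Speed ratio = 12:11

12:11


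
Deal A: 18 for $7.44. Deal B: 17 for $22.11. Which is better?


Deal A: $7.44/18 = $0.4133/unit
Deal B: $22.11/17 = $1.3006/unit
A is cheaper per unit
= Deal A

Deal A


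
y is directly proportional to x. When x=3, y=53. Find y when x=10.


Direct proportion: y/x = constant
k = 53/3 ≈ 17.6667
y₂ = k × 10 = 53 × 10 / 3 = 530/3
≈ 176.67

176.67


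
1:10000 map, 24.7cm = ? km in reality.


Real distance = map distance × scale
= 24.7cm × 10000
= 247000 cm = 2470.0 m
= 2.470 km

2.470 km


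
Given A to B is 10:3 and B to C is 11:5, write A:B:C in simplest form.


Match B: multiply A:B by 11 → 110:33
Multiply B:C by 3 → 33:15
Combined: 110:33:15
GCD = 1
= 110:33:15

110:33:15


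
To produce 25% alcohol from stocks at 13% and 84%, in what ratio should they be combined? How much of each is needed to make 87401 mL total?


Let x parts of 13% mix with y parts of 84%.
13x + 84y = 25(x + y)
13x + 84y = 25x + 25y
x(13 - 25) = y(25 - 84)
x/y = (84 - 25)/(25 - 13) = 59/12
Simplify: 59:12
Total parts = 71; one part = 87401/71 = 1231.00 mL
13% solution: 59×1231.00 = 72629.00 mL
84% solution: 12×1231.00 = 14772.00 mL
= ratio 59:12; 72629.00 mL and 14772.00 mL

ratio 59:12; 72629.00 mL and 14772.00 mL


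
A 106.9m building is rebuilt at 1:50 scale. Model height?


Model size = real / scale
= 106.9 / 50
= 2.1380 m

2.1380 m


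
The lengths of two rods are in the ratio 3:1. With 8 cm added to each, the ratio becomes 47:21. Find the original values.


Let A = 3k, B = 1k.
(3k + 8) / (1k + 8) = 47/21
Cross-multiply: 21(3k + 8) = 47(1k + 8)
63k + 168 = 47k + 376
63k - 47k = 376 - 168
16k = 208
k = 208/16 = 13
A = 3×13 = 39, B = 1×13 = 13
= A = 39, B = 13

A = 39, B = 13


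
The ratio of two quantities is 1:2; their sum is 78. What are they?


Let A = 1k, B = 2k.
1k + 2k = 78
3k = 78 → k = 78/3 = 26
A = 1×26 = 26, B = 2×26 = 52
= A = 26, B = 52

A = 26, B = 52


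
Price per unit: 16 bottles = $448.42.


Unit rate = total / quantity
= 448.42 / 16
= $28.03 per unit

$28.03 per unit


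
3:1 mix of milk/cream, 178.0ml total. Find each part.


Total parts = 3 + 1 = 4
milk: 178.0 × 3/4 = 133.5ml
cream: 178.0 × 1/4 = 44.5ml
= 133.5ml and 44.5ml

133.5ml and 44.5ml


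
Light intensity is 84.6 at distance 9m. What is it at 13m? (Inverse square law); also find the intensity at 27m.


I₁d₁² = I₂d₂²
I at 13m = 84.6 × (9/13)² = 84.6 × 81/169 = 6852.6/169 ≈ 40.5479
I at 27m = 84.6 × (9/27)² = 84.6 × 81/729 = 6852.6/729 = 9.4000
= 40.5479 and 9.4000

40.5479 and 9.4000


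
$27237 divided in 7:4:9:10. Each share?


Total parts = 7 + 4 + 9 + 10 = 30
Part 1: 27237 × 7/30 = 6355.30
Part 2: 27237 × 4/30 = 3631.60
Part 3: 27237 × 9/30 = 8171.10
Part 4: 27237 × 10/30 = 9079.00
= Part 1: $6355.30, Part 2: $3631.60, Part 3: $8171.10, Part 4: $9079.00

Part 1: $6355.30, Part 2: $3631.60, Part 3: $8171.10, Part 4: $9079.00


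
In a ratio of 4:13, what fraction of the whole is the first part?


Total parts = 4 + 13 = 17
First part: 4/17 = 4/17
= 4/17

4/17


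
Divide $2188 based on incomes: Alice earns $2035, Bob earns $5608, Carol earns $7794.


Total income = 2035 + 5608 + 7794 = $15437
Alice: $2188 × 2035/15437 = $288.44
Bob: $2188 × 5608/15437 = $794.86
Carol: $2188 × 7794/15437 = $1104.70
= Alice: $288.44, Bob: $794.86, Carol: $1104.70

Alice: $288.44, Bob: $794.86, Carol: $1104.70


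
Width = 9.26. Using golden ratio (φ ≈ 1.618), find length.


φ = (1 + √5) / 2 ≈ 1.618
Length = width × φ = 9.26 × 1.618 = 14.98268
≈ 14.98

14.98


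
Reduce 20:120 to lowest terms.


GCD(20, 120) = 20
20/20 : 120/20
= 1:6

1:6
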